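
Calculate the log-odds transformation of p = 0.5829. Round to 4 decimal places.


The odds are p/(1-p) = 0.5829 / 0.4171 = 1.3975.
logit(p) = ln(1.3975) = 0.3347.

0.3347


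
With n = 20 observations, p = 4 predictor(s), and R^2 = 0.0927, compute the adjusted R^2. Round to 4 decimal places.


Adjusted R^2 = 1 - (1 - R^2) * (n-1)/(n-p-1).
(1 - R^2) = 0.9073.
(n-1)/(n-p-1) = 19/15.
(1 - R^2) * (n-1) = 0.9073 * 19 = 17.2387.
Divide by (n-p-1): 17.2387 / 15 = 1.1492.
Adj R^2 = 1 - 1.1492 = -0.1492.

-0.1492


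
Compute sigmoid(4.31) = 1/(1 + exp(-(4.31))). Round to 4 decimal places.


Compute exp(-4.3100) = 0.0134.
Sigmoid = 1 / (1 + 0.0134) = 1 / 1.0134 = 0.9867.

0.9867


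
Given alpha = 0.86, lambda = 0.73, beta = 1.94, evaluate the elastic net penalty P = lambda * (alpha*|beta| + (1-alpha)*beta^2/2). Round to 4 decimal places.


L1 component = 0.86 * |1.94| = 1.6684.
L2 component = 0.14 * 1.94^2 / 2 = 0.2635.
Penalty = 0.73 * (1.6684 + 0.2635) = 0.73 * 1.9319 = 1.4103.

1.4103


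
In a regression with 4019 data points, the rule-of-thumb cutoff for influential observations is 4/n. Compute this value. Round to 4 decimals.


Using the rule of thumb:
Threshold = 4 / 4019 = 0.0010.

0.0010


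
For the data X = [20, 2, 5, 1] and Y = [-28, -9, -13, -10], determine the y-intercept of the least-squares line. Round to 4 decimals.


First find the slope: b1 = -0.9957.
Means: xbar = 7.0000, ybar = -15.0000.
b0 = ybar - b1 * xbar = -15.0000 - -0.9957 * 7.0000 = -8.0299.

-8.0299


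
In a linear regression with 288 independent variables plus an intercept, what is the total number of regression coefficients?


Including the intercept, the model has 288 predictor coefficients + 1 intercept.
Total = 289.

289


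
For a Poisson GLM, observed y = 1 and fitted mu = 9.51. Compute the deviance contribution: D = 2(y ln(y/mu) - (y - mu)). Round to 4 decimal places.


Compute y*ln(y/mu) = 1*ln(1/9.51) = 1*-2.252344 = -2.252344.
y - mu = -8.51.
D = 2*(-2.252344 - (-8.51)) = 12.515312, which rounds to 12.5153.

12.5153


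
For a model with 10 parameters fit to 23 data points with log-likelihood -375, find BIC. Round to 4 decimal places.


Compute k*ln(n) = 10*ln(23) = 10*3.135494 = 31.354940.
Then -2*loglik = 750.
BIC = 31.354940 + 750 = 781.354940, which rounds to 781.3549.

781.3549


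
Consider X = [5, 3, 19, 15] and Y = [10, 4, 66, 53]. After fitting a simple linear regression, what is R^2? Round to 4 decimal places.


Fit the OLS line: b0 = -8.6620, b1 = 3.9916.
SSres = 6.7374.
SStot = 2858.7500.
R^2 = 1 - 6.7374/2858.7500 = 0.9976.

0.9976


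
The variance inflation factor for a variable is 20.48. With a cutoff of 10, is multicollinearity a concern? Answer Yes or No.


Check: VIF = 20.48 vs threshold = 10.
Since 20.48 >= 10, the answer is Yes.

Yes


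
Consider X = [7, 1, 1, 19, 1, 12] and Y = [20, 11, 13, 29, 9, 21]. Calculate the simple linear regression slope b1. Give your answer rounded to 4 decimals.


First compute the means: xbar = 6.8333, ybar = 17.1667.
Then S_xx = sum((xi - xbar)^2) = 276.8333.
S_xy = sum((xi - xbar)(yi - ybar)) = 272.1667.
b1 = S_xy / S_xx = 272.1667 / 276.8333 = 0.9831.

0.9831


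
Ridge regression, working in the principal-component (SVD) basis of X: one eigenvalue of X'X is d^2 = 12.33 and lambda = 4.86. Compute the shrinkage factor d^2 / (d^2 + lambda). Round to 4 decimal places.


Denominator = d^2 + lambda = 12.33 + 4.86 = 17.1900.
Shrinkage = 12.33 / 17.1900 = 0.7173.

0.7173


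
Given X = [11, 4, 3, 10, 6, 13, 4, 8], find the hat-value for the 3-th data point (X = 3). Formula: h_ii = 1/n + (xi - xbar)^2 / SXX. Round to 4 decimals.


Mean of X: xbar = 7.3750.
SXX = 95.8750.
For X = 3: h = 1/8 + (3 - 7.3750)^2/95.8750 = 0.3246.

0.3246


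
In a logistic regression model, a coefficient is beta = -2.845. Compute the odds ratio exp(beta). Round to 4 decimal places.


Odds ratio = exp(beta) = exp(-2.845).
= 0.0581.

0.0581


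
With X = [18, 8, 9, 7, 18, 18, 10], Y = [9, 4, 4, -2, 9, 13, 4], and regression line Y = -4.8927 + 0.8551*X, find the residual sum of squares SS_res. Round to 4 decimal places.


Compute predicted values, then residuals = yi - yhat_i.
Residuals: [-1.4991, 2.0519, 1.1968, -3.0930, -1.4991, 2.5009, 0.3417].
SSres = sum(residual^2) = 26.0751.

26.0751


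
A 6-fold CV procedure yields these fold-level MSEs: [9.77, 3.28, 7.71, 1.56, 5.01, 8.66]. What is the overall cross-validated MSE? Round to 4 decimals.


Total MSE across folds = 35.9900.
CV-MSE = 35.9900/6 = 5.9983.

5.9983


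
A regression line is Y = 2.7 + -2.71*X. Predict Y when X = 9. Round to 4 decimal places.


Predicted value:
Y = 2.7 + (-2.71)(9) = 2.7 + -24.3900 = -21.6900.

-21.6900


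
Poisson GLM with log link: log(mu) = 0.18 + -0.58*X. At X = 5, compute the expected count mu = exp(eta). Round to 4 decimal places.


Linear predictor: eta = 0.18 + (-0.58)(5) = -2.7200.
Expected count: mu = exp(-2.7200) = 0.0659.

0.0659


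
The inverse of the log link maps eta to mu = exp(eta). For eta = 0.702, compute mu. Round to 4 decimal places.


Apply the inverse link:
mu = e^0.702 = 2.0178.

2.0178


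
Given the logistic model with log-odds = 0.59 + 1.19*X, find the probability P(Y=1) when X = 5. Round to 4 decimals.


Compute z = 0.59 + (1.19)(5) = 6.5400.
exp(-z) = 0.0014.
P = 1/(1 + 0.0014) = 0.9986.

0.9986


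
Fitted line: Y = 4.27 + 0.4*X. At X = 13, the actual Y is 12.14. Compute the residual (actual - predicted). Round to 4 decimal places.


Predicted = 4.27 + 0.4 * 13 = 9.4700.
Residual = 12.14 - 9.4700 = 2.6700.

2.6700


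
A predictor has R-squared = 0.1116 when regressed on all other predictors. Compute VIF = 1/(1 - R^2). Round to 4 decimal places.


Using VIF = 1/(1 - R^2_j):
1 - 0.1116 = 0.8884.
VIF = 1.1256.

1.1256


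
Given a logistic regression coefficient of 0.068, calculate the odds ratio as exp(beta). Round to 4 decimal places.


exp(0.068) = 1.0704.
So the odds ratio is 1.0704.

1.0704


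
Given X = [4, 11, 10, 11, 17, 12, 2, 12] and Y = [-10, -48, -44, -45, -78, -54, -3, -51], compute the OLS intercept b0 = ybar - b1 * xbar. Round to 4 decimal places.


The slope is b1 = -5.0771.
Sample means are xbar = 9.8750 and ybar = -41.6250.
Intercept: b0 = -41.6250 - (-5.0771)(9.8750) = 8.5114.

8.5114


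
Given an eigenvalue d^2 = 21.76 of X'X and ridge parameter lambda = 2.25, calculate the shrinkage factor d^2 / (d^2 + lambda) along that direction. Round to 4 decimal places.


Compute the denominator: 21.76 + 2.25 = 24.0100.
Shrinkage factor = 21.76 / 24.0100 = 0.9063.

0.9063


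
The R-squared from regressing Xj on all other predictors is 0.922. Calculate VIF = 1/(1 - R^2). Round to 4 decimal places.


Using VIF = 1/(1 - R^2_j):
1 - 0.922 = 0.078.
VIF = 12.8205.

12.8205


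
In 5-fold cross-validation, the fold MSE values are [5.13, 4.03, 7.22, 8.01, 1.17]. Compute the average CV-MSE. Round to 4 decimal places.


Add all fold MSEs: 25.5600.
Divide by k = 5: 25.5600/5 = 5.1120.

5.1120


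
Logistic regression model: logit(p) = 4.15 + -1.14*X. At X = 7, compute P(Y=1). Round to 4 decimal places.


Linear predictor: z = 4.15 + -1.14 * 7 = -3.8300.
P = 1/(1 + exp(3.8300)) = 1/(1 + 46.0625) = 0.0212.

0.0212


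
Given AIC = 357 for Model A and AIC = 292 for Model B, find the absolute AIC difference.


Compute |357 - 292| = 65.
Model B has the smaller AIC.

65


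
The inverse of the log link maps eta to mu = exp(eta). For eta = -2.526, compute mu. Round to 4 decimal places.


Apply the inverse link:
mu = e^-2.526 = 0.0800.

0.0800


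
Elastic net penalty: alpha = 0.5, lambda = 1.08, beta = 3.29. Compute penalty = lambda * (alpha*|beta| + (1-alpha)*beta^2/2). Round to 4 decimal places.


Compute:
L1 = 0.5 * 3.29 = 1.6450.
L2 = 0.5 * 3.29^2 / 2 = 2.7060.
Penalty = 1.08 * (1.6450 + 2.7060) = 4.6991.

4.6991


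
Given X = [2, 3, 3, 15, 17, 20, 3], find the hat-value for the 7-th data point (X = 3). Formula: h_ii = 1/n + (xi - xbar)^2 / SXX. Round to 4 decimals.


Compute xbar = 9.0000 with n = 7 observations.
SXX = 378.0000.
Leverage = 1/7 + (3 - 9.0000)^2/378.0000 = 0.2381.

0.2381


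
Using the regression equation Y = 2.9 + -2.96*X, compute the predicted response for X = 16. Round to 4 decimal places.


Substitute X = 16 into the equation:
Y = 2.9 + -2.96 * 16 = 2.9 + -47.3600 = -44.4600.

-44.4600


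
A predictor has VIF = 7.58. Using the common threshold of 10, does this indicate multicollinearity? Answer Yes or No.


Compare VIF = 7.58 to the threshold of 10.
7.58 < 10, so the answer is No.

No


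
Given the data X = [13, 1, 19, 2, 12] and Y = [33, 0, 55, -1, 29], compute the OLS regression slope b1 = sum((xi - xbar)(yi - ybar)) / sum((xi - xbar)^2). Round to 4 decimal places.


The sample means are xbar = 9.4000 and ybar = 23.2000.
Compute S_xx = 237.2000 and S_xy = 729.6000.
Slope b1 = S_xy / S_xx = 729.6000 / 237.2000 = 3.0759.

3.0759


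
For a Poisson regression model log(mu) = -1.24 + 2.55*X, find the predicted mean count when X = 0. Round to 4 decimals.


eta = -1.24 + 2.55 * 0 = -1.2400.
mu = exp(-1.2400) = 0.2894.

0.2894


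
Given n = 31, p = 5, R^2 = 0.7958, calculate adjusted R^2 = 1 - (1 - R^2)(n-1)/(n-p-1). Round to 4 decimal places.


Adjusted R^2 = 1 - (1 - R^2) * (n-1)/(n-p-1).
(1 - R^2) = 0.2042.
(n-1)/(n-p-1) = 30/25.
(1 - R^2) * (n-1) = 0.2042 * 30 = 6.1260.
Divide by (n-p-1): 6.1260 / 25 = 0.2450.
Adj R^2 = 1 - 0.2450 = 0.7550.

0.7550


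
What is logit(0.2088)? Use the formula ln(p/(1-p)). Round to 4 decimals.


Compute the odds: 0.2088/0.7912 = 0.2639.
Take the natural log: ln(0.2639) = -1.3322.

-1.3322


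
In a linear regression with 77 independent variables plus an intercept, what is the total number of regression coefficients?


Each predictor gets one coefficient, plus one intercept.
Total parameters = 77 + 1 = 78.

78


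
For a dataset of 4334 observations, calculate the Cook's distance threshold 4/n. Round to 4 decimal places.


The threshold is 4/n.
4/4334 = 0.0009.

0.0009


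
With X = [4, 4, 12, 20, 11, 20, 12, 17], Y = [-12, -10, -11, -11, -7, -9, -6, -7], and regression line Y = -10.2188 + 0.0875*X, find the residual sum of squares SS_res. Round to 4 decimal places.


For each point, residual = actual - predicted.
Residuals: [-2.1312, -0.1312, -1.8312, -2.5312, 2.2563, -0.5312, 3.1688, 1.7313].
Sum of squared residuals = 32.7313.

32.7313


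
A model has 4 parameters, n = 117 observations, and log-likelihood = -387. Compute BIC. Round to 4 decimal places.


Compute k*ln(n) = 4*ln(117) = 4*4.762174 = 19.048696.
Then -2*loglik = 774.
BIC = 19.048696 + 774 = 793.048696, which rounds to 793.0487.

793.0487


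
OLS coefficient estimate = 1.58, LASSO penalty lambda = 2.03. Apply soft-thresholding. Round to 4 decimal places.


Absolute value: |1.58| = 1.58.
Compare to lambda = 2.03.
Since |beta| <= lambda, the coefficient is set to 0.

0.0000


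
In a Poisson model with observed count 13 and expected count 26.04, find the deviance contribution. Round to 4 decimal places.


First: ln(13/26.04) = -0.694684.
Then: 13 * -0.694684 = -9.030892.
y - mu = 13 - 26.04 = -13.04.
D = 2(-9.030892 - -13.04) = 8.018216, which rounds to 8.0182.

8.0182


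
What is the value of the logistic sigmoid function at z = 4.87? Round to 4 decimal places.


Compute exp(-4.8700) = 0.0077.
Sigmoid = 1 / (1 + 0.0077) = 1 / 1.0077 = 0.9924.

0.9924


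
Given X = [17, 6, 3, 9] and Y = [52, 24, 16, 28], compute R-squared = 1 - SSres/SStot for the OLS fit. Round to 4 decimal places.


Fit the OLS line: b0 = 7.6322, b1 = 2.5563.
SSres = 9.3425.
SStot = 720.0000.
R^2 = 1 - 9.3425/720.0000 = 0.9870.

0.9870


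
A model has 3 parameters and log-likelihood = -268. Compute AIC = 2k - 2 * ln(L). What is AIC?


Compute:
2k = 2*3 = 6.
-2*loglik = -2*(-268) = 536.
AIC = 6 + 536 = 542.

542


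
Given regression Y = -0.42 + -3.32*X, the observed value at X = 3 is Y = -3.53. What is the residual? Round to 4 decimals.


Compute yhat = -0.42 + (-3.32)(3) = -10.3800.
Residual = actual - predicted = -3.53 - -10.3800 = 6.8500.

6.8500


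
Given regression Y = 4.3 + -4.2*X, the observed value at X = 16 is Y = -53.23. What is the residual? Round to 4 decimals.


Compute yhat = 4.3 + (-4.2)(16) = -62.9000.
Residual = actual - predicted = -53.23 - -62.9000 = 9.6700.

9.6700


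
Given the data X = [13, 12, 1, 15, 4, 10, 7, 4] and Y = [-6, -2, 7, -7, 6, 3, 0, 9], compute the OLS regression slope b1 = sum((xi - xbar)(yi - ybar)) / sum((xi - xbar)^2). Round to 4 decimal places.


The sample means are xbar = 8.2500 and ybar = 1.2500.
Compute S_xx = 175.5000 and S_xy = -192.5000.
Slope b1 = S_xy / S_xx = -192.5000 / 175.5000 = -1.0969.

-1.0969


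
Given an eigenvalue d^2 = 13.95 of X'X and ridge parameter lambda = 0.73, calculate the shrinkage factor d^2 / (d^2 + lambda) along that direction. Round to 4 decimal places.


d^2 + lambda = 13.95 + 0.73 = 14.6800.
Shrinkage factor = 13.95/14.6800 = 0.9503.

0.9503


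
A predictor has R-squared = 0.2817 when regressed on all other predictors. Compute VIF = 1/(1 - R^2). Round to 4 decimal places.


VIF = 1 / (1 - 0.2817).
= 1 / 0.7183 = 1.3922.

1.3922


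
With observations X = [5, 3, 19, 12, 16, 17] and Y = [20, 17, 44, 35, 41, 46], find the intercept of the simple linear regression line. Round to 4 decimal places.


First find the slope: b1 = 1.8591.
Means: xbar = 12.0000, ybar = 33.8333.
b0 = ybar - b1 * xbar = 33.8333 - 1.8591 * 12.0000 = 11.5242.

11.5242


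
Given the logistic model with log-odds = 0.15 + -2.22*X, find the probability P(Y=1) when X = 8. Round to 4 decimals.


z = 0.15 + -2.22 * 8 = -17.6100.
Sigmoid: P = 1 / (1 + exp(17.6100)) = 0.0000.

0.0000


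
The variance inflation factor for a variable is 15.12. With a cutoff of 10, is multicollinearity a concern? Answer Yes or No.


Compare VIF = 15.12 to the threshold of 10.
15.12 >= 10, so the answer is Yes.

Yes


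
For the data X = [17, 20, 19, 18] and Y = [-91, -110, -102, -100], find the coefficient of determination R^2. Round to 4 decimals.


The fitted line is Y = 8.4000 + -5.9000*X.
SSres = 8.7000, SStot = 182.7500.
R^2 = 1 - SSres/SStot = 0.9524.

0.9524


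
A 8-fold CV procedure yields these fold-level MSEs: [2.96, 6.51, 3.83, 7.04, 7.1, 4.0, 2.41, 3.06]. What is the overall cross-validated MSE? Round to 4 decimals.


Add all fold MSEs: 36.9100.
Divide by k = 8: 36.9100/8 = 4.6138.

4.6138


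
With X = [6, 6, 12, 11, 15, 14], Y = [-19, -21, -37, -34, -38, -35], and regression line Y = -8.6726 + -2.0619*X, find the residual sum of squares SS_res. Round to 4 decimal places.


For each point, residual = actual - predicted.
Residuals: [2.0440, 0.0440, -3.5846, -2.6465, 1.6011, 2.5392].
Sum of squared residuals = 33.0442.

33.0442


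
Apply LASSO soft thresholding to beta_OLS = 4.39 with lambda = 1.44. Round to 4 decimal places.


|beta_OLS| = 4.39.
lambda = 1.44.
Since |beta| > lambda, coefficient = sign(beta)*(|beta| - lambda) = 2.9500.
Result = 2.9500.

2.9500


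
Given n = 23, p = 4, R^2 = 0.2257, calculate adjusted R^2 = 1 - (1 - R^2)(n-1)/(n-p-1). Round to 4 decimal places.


Adjusted R^2 = 1 - (1 - R^2) * (n-1)/(n-p-1).
(1 - R^2) = 0.7743.
(n-1)/(n-p-1) = 22/18.
(1 - R^2) * (n-1) = 0.7743 * 22 = 17.0346.
Divide by (n-p-1): 17.0346 / 18 = 0.9464.
Adj R^2 = 1 - 0.9464 = 0.0536.

0.0536


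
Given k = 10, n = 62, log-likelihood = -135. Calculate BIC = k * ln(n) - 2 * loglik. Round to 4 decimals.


Compute k*ln(n) = 10*ln(62) = 10*4.127134 = 41.271340.
Then -2*loglik = 270.
BIC = 41.271340 + 270 = 311.271340, which rounds to 311.2713.

311.2713


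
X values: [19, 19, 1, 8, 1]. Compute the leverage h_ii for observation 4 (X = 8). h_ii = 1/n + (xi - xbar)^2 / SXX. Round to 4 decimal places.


n = 5, xbar = 9.6000.
SXX = sum((xi - xbar)^2) = 327.2000.
h = 1/5 + (8 - 9.6000)^2 / 327.2000 = 0.2078.

0.2078


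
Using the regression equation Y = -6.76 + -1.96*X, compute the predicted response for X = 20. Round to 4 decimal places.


Substitute X = 20 into the equation:
Y = -6.76 + -1.96 * 20 = -6.76 + -39.2000 = -45.9600.

-45.9600


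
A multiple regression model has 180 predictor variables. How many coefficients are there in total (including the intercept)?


Each predictor gets one coefficient, plus one intercept.
Total parameters = 180 + 1 = 181.

181


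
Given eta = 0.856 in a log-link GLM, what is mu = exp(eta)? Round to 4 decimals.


The inverse log link gives:
mu = exp(0.856) = 2.3537.

2.3537


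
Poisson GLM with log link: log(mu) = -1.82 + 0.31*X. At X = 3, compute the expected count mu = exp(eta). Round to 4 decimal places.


eta = -1.82 + 0.31 * 3 = -0.8900.
mu = exp(-0.8900) = 0.4107.

0.4107


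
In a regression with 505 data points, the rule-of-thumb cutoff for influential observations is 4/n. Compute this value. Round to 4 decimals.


Using the rule of thumb:
Threshold = 4 / 505 = 0.0079.

0.0079


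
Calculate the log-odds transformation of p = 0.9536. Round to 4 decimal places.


1 - p = 0.0464.
p/(1-p) = 20.5517.
logit = ln(20.5517) = 3.0229.

3.0229


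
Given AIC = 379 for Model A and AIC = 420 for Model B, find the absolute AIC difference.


|AIC_A - AIC_B| = |379 - 420| = 41.
Model A is preferred (lower AIC).

41


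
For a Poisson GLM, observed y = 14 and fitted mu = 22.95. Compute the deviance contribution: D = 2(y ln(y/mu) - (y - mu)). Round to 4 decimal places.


Compute y*ln(y/mu) = 14*ln(14/22.95) = 14*-0.494261 = -6.919654.
y - mu = -8.95.
D = 2*(-6.919654 - (-8.95)) = 4.060692, which rounds to 4.0607.

4.0607


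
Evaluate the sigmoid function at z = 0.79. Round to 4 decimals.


exp(-0.7900) = 0.4538.
1 + exp(-z) = 1.4538.
sigmoid = 1/1.4538 = 0.6878.

0.6878


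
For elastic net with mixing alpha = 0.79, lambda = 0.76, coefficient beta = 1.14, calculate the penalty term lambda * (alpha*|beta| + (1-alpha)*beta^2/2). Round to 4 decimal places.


L1 component = 0.79 * |1.14| = 0.9006.
L2 component = 0.21 * 1.14^2 / 2 = 0.1365.
Penalty = 0.76 * (0.9006 + 0.1365) = 0.76 * 1.0371 = 0.7882.

0.7882


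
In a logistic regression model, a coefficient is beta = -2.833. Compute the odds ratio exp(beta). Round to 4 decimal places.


Odds ratio = exp(beta) = exp(-2.833).
= 0.0588.

0.0588


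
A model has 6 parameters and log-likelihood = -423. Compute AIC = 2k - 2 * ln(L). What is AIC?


AIC = 2k - 2*loglik = 2(6) - 2(-423).
= 12 + 846 = 858.

858


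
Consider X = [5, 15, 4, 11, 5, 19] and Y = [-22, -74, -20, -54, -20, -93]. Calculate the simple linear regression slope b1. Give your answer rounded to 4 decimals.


Calculate xbar = 9.8333, ybar = -47.1667.
S_xx = 192.8333, S_xy = -978.1667.
Using b1 = S_xy / S_xx = -978.1667 / 192.8333, we get b1 = -5.0726.

-5.0726


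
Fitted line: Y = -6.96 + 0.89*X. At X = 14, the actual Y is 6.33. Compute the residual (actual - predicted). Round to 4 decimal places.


Fitted value at X = 14 is yhat = -6.96 + 0.89*14 = 5.5000.
Residual = 6.33 - 5.5000 = 0.8300.

0.8300


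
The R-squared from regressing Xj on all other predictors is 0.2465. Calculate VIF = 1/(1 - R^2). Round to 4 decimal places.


Denominator: 1 - 0.2465 = 0.7535.
VIF = 1 / 0.7535 = 1.3271.

1.3271


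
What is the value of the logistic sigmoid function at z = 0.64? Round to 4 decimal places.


exp(-0.6400) = 0.5273.
1 + exp(-z) = 1.5273.
sigmoid = 1/1.5273 = 0.6548.

0.6548


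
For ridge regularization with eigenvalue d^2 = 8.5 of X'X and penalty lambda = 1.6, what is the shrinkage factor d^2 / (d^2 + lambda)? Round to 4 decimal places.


Denominator = d^2 + lambda = 8.5 + 1.6 = 10.1000.
Shrinkage = 8.5 / 10.1000 = 0.8416.

0.8416


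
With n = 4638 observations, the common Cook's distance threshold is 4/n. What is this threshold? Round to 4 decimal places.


The threshold is 4/n.
4/4638 = 0.0009.

0.0009


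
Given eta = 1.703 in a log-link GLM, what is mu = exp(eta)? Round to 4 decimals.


The inverse log link gives:
mu = exp(1.703) = 5.4904.

5.4904


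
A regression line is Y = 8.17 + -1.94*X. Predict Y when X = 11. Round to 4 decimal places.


Substitute X = 11 into the equation:
Y = 8.17 + -1.94 * 11 = 8.17 + -21.3400 = -13.1700.

-13.1700


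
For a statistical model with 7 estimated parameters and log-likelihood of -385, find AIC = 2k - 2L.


AIC = 2k - 2*loglik = 2(7) - 2(-385).
= 14 + 770 = 784.

784


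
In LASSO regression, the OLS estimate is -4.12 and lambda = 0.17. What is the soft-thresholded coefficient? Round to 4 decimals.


|beta_OLS| = 4.12.
lambda = 0.17.
Since |beta| > lambda, coefficient = sign(beta)*(|beta| - lambda) = -3.9500.
Result = -3.9500.

-3.9500


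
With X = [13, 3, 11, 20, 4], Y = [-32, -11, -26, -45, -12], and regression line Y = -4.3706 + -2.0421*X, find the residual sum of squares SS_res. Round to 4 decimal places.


For each point, residual = actual - predicted.
Residuals: [-1.0821, -0.5031, 0.8337, 0.2126, 0.5390].
Sum of squared residuals = 2.4548.

2.4548


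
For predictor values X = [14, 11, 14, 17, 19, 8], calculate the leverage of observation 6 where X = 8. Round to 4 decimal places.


n = 6, xbar = 13.8333.
SXX = sum((xi - xbar)^2) = 78.8333.
h = 1/6 + (8 - 13.8333)^2 / 78.8333 = 0.5983.

0.5983


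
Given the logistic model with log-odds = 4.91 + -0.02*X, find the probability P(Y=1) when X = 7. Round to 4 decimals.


z = 4.91 + -0.02 * 7 = 4.7700.
Sigmoid: P = 1 / (1 + exp(-4.7700)) = 0.9916.

0.9916


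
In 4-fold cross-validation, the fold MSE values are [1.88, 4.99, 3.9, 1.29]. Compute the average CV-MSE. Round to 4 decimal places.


Total MSE across folds = 12.0600.
CV-MSE = 12.0600/4 = 3.0150.

3.0150


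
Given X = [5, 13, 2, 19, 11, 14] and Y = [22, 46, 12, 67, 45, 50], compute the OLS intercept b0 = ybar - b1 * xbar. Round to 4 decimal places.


The slope is b1 = 3.2000.
Sample means are xbar = 10.6667 and ybar = 40.3333.
Intercept: b0 = 40.3333 - (3.2000)(10.6667) = 6.2000.

6.2000


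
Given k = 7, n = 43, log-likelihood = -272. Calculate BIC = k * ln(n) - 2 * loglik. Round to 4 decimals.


ln(43) = 3.761200.
k * ln(n) = 7 * 3.761200 = 26.328400.
-2L = 544.
BIC = 26.328400 + 544 = 570.328400, which rounds to 570.3284.

570.3284


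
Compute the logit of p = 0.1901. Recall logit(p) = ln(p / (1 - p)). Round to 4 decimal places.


The odds are p/(1-p) = 0.1901 / 0.8099 = 0.2347.
logit(p) = ln(0.2347) = -1.4494.

-1.4494


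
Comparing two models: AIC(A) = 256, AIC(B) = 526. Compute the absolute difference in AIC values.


|AIC_A - AIC_B| = |256 - 526| = 270.
Model A is preferred (lower AIC).

270


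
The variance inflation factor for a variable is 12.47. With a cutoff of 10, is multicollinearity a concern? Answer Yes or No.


Check: VIF = 12.47 vs threshold = 10.
Since 12.47 >= 10, the answer is Yes.

Yes


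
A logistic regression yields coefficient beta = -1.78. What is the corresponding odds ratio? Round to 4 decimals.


The odds ratio is computed as:
OR = e^(-1.78) = 0.1686.

0.1686


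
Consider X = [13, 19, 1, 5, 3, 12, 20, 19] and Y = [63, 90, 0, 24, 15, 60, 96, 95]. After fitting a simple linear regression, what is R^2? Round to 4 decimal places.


After computing the OLS fit (b0=-1.6924, b1=4.9624):
SSres = 34.2919, SStot = 10179.8750.
R^2 = 1 - 34.2919/10179.8750 = 0.9966.

0.9966


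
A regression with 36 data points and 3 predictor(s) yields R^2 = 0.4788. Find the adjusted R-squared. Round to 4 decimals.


Using the formula:
(1 - 0.4788) = 0.5212.
Multiply by 35/32: 0.5212 * 35 = 18.2420, then 18.2420 / 32 = 0.5701.
Adj R^2 = 1 - 0.5701 = 0.4299.

0.4299


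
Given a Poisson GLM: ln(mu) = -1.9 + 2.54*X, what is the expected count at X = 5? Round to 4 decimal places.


Linear predictor: eta = -1.9 + (2.54)(5) = 10.8000.
Expected count: mu = exp(10.8000) = 49020.8011.

49020.8011


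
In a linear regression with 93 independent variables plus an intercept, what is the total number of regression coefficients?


Total coefficients = number of predictors + 1 (for the intercept).
= 93 + 1 = 94.

94


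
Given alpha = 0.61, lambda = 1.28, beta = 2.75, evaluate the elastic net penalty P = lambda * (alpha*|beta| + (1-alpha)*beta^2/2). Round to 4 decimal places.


L1 component = 0.61 * |2.75| = 1.6775.
L2 component = 0.39 * 2.75^2 / 2 = 1.4747.
Penalty = 1.28 * (1.6775 + 1.4747) = 1.28 * 3.1522 = 4.0348.

4.0348


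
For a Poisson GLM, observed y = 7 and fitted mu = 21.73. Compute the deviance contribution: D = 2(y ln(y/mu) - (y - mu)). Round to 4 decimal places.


y/mu = 7/21.73 = 0.322135 (approx.), and ln(7/21.73) = -1.132784.
y * ln(y/mu) = 7 * -1.132784 = -7.929488.
y - mu = -14.73.
D = 2 * (-7.929488 - -14.73) = 13.601024, which rounds to 13.6010.

13.6010


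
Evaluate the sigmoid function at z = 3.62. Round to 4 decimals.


exp(-3.6200) = 0.0268.
1 + exp(-z) = 1.0268.
sigmoid = 1/1.0268 = 0.9739.

0.9739


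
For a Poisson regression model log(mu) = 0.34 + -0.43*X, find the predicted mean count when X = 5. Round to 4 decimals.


Compute eta = 0.34 + -0.43 * 5 = -1.8100.
Apply inverse link: mu = e^-1.8100 = 0.1637.

0.1637


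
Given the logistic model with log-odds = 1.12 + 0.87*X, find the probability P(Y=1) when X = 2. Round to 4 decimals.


Linear predictor: z = 1.12 + 0.87 * 2 = 2.8600.
P = 1/(1 + exp(-2.8600)) = 1/(1 + 0.0573) = 0.9458.

0.9458


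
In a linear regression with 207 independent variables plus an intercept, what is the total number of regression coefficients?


Total coefficients = number of predictors + 1 (for the intercept).
= 207 + 1 = 208.

208


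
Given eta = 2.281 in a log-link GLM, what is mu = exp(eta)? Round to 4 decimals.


Apply the inverse link:
mu = e^2.281 = 9.7865.

9.7865


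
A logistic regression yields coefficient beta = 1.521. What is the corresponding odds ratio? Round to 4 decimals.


Odds ratio = exp(beta) = exp(1.521).
= 4.5768.

4.5768


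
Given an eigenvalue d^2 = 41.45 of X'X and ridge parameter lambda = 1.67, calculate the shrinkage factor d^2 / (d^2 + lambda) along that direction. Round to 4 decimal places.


Compute the denominator: 41.45 + 1.67 = 43.1200.
Shrinkage factor = 41.45 / 43.1200 = 0.9613.

0.9613


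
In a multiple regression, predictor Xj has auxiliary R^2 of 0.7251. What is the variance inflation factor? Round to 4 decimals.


Using VIF = 1/(1 - R^2_j):
1 - 0.7251 = 0.2749.
VIF = 3.6377.

3.6377


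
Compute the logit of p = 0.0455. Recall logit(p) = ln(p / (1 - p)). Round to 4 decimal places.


The odds are p/(1-p) = 0.0455 / 0.9545 = 0.0477.
logit(p) = ln(0.0477) = -3.0435.

-3.0435


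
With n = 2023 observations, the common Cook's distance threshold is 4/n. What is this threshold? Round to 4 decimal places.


The threshold is 4/n.
4/2023 = 0.0020.

0.0020


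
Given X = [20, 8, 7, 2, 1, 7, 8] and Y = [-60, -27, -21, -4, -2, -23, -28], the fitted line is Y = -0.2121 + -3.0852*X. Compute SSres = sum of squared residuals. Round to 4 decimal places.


For each point, residual = actual - predicted.
Residuals: [1.9161, -2.1063, 0.8085, 2.3825, 1.2973, -1.1915, -3.1063].
Sum of squared residuals = 27.1897.

27.1897


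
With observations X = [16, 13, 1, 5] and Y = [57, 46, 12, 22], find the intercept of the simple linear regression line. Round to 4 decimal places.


The slope is b1 = 2.9931.
Sample means are xbar = 8.7500 and ybar = 34.2500.
Intercept: b0 = 34.2500 - (2.9931)(8.7500) = 8.0604.

8.0604


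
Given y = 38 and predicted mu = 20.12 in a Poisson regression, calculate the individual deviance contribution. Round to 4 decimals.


First: ln(38/20.12) = 0.635872.
Then: 38 * 0.635872 = 24.163136.
y - mu = 38 - 20.12 = 17.88.
D = 2(24.163136 - 17.88) = 12.566272, which rounds to 12.5663.

12.5663


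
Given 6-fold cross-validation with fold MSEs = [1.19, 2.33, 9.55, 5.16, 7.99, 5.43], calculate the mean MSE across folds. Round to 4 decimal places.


Total MSE across folds = 31.6500.
CV-MSE = 31.6500/6 = 5.2750.

5.2750


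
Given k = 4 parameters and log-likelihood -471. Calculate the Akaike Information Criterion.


AIC = 2*4 - 2*(-471).
= 8 + 942 = 950.

950


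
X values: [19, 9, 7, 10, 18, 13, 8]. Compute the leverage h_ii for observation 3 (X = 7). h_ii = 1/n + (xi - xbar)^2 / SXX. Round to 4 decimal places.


Mean of X: xbar = 12.0000.
SXX = 140.0000.
For X = 7: h = 1/7 + (7 - 12.0000)^2/140.0000 = 0.3214.

0.3214


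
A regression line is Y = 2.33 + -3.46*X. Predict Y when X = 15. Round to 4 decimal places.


Predicted value:
Y = 2.33 + (-3.46)(15) = 2.33 + -51.9000 = -49.5700.

-49.5700


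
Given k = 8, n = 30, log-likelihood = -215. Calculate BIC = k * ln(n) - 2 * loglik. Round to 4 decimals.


Compute k*ln(n) = 8*ln(30) = 8*3.401197 = 27.209576.
Then -2*loglik = 430.
BIC = 27.209576 + 430 = 457.209576, which rounds to 457.2096.

457.2096


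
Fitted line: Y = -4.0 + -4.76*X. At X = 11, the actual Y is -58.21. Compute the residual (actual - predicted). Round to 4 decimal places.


Compute yhat = -4.0 + (-4.76)(11) = -56.3600.
Residual = actual - predicted = -58.21 - -56.3600 = -1.8500.

-1.8500


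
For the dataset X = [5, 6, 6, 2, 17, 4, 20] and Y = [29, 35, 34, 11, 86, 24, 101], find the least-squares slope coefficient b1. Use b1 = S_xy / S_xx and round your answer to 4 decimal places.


First compute the means: xbar = 8.5714, ybar = 45.7143.
Then S_xx = sum((xi - xbar)^2) = 291.7143.
S_xy = sum((xi - xbar)(yi - ybar)) = 1416.1429.
b1 = S_xy / S_xx = 1416.1429 / 291.7143 = 4.8546.

4.8546


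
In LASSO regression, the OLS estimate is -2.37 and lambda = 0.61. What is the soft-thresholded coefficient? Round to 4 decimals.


Absolute value: |-2.37| = 2.37.
Compare to lambda = 0.61.
Since |beta| > lambda, coefficient = sign(beta)*(|beta| - lambda) = -1.7600.

-1.7600


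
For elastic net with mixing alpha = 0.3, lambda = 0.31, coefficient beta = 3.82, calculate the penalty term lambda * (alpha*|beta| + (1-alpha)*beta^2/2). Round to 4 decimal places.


alpha * |beta| = 0.3 * 3.82 = 1.1460.
(1-alpha) * beta^2/2 = 0.7 * 14.5924/2 = 5.1073.
Total = 0.31 * (1.1460 + 5.1073) = 1.9385.

1.9385


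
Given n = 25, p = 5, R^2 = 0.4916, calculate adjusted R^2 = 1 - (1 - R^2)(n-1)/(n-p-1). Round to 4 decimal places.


Plug in: Adj R^2 = 1 - (1 - 0.4916) * 24/19.
= 1 - 0.5084 * 24/19
= 1 - 12.2016 / 19
= 1 - 0.6422 = 0.3578.

0.3578


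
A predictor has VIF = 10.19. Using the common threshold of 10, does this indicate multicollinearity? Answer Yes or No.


Check: VIF = 10.19 vs threshold = 10.
Since 10.19 >= 10, the answer is Yes.

Yes


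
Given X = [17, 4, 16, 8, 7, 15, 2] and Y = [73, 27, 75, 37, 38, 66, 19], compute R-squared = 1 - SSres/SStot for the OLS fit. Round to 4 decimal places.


After computing the OLS fit (b0=10.8423, b1=3.7551):
SSres = 38.3513, SStot = 3180.8571.
R^2 = 1 - 38.3513/3180.8571 = 0.9879.

0.9879


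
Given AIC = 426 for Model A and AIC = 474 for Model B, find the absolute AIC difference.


Absolute difference = |426 - 474| = 48.
The model with lower AIC (A) is preferred.

48


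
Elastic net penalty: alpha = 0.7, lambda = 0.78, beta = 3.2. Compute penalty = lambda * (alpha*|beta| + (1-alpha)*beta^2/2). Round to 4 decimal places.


Compute:
L1 = 0.7 * 3.2 = 2.2400.
L2 = 0.3 * 3.2^2 / 2 = 1.5360.
Penalty = 0.78 * (2.2400 + 1.5360) = 2.9453.

2.9453


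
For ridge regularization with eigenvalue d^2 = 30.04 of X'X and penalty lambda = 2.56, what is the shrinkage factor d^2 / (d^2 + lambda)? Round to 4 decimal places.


Compute the denominator: 30.04 + 2.56 = 32.6000.
Shrinkage factor = 30.04 / 32.6000 = 0.9215.

0.9215


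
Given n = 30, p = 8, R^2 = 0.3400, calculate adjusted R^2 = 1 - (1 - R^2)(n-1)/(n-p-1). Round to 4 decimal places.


Adjusted R^2 = 1 - (1 - R^2) * (n-1)/(n-p-1).
(1 - R^2) = 0.6600.
(n-1)/(n-p-1) = 29/21.
(1 - R^2) * (n-1) = 0.6600 * 29 = 19.1400.
Divide by (n-p-1): 19.1400 / 21 = 0.9114.
Adj R^2 = 1 - 0.9114 = 0.0886.

0.0886


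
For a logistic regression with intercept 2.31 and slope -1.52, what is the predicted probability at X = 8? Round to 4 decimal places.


Linear predictor: z = 2.31 + -1.52 * 8 = -9.8500.
P = 1/(1 + exp(9.8500)) = 1/(1 + 18958.3548) = 0.0001.

0.0001


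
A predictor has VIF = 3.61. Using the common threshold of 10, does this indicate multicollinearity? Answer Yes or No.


Compare VIF = 3.61 to the threshold of 10.
3.61 < 10, so the answer is No.

No


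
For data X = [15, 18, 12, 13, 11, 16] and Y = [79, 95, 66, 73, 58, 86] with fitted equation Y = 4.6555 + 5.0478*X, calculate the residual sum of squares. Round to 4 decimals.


Predicted values from Y = 4.6555 + 5.0478*X.
Residuals: [-1.3725, -0.5159, 0.7709, 2.7231, -2.1813, 0.5797].
SSres = 15.2536.

15.2536


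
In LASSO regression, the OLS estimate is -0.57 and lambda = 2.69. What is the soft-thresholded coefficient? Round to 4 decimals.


|beta_OLS| = 0.57.
lambda = 2.69.
Since |beta| <= lambda, the coefficient is set to 0.
Result = 0.0000.

0.0000


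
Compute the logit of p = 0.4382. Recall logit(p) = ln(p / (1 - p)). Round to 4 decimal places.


1 - p = 0.5618.
p/(1-p) = 0.7800.
logit = ln(0.7800) = -0.2485.

-0.2485


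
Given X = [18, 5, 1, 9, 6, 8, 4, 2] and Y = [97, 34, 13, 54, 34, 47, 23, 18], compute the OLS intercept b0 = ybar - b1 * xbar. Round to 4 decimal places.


First find the slope: b1 = 5.0181.
Means: xbar = 6.6250, ybar = 40.0000.
b0 = ybar - b1 * xbar = 40.0000 - 5.0181 * 6.6250 = 6.7548.

6.7548


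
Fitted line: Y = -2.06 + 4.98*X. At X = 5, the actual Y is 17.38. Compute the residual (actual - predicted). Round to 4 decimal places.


Predicted = -2.06 + 4.98 * 5 = 22.8400.
Residual = 17.38 - 22.8400 = -5.4600.

-5.4600


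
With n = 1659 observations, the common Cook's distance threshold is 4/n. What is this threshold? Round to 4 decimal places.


The threshold is 4/n.
4/1659 = 0.0024.

0.0024


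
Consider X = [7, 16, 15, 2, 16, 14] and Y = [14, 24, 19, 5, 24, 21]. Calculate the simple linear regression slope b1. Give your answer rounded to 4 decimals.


The sample means are xbar = 11.6667 and ybar = 17.8333.
Compute S_xx = 169.3333 and S_xy = 206.6667.
Slope b1 = S_xy / S_xx = 206.6667 / 169.3333 = 1.2205.

1.2205


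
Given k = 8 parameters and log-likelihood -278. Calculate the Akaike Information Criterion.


Compute:
2k = 2*8 = 16.
-2*loglik = -2*(-278) = 556.
AIC = 16 + 556 = 572.

572


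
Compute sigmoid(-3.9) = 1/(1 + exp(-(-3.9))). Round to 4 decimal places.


First, exp(3.9000) = 49.4024.
Then sigma(z) = 1/(1 + 49.4024) = 0.0198.

0.0198


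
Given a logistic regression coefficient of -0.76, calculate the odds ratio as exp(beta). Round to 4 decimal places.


Odds ratio = exp(beta) = exp(-0.76).
= 0.4677.

0.4677


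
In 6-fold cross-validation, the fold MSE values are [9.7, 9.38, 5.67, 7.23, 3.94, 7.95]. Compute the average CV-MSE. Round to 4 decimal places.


Sum of fold MSEs = 43.8700.
Average = 43.8700 / 6 = 7.3117.

7.3117


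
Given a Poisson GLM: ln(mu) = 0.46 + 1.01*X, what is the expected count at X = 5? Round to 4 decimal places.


Linear predictor: eta = 0.46 + (1.01)(5) = 5.5100.
Expected count: mu = exp(5.5100) = 247.1511.

247.1511


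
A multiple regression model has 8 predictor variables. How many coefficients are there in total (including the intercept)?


Each predictor gets one coefficient, plus one intercept.
Total parameters = 8 + 1 = 9.

9


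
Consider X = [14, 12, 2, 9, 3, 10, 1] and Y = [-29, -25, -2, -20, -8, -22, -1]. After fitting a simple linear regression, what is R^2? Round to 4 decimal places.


After computing the OLS fit (b0=0.5594, b1=-2.1748):
SSres = 10.4336, SStot = 783.4286.
R^2 = 1 - 10.4336/783.4286 = 0.9867.

0.9867


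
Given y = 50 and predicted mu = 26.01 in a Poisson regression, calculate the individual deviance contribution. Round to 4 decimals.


y/mu = 50/26.01 = 1.922338 (approx.), and ln(50/26.01) = 0.653542.
y * ln(y/mu) = 50 * 0.653542 = 32.677100.
y - mu = 23.99.
D = 2 * (32.677100 - 23.99) = 17.374200, which rounds to 17.3742.

17.3742


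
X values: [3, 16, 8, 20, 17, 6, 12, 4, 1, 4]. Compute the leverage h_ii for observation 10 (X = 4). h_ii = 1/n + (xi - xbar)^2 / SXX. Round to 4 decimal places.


n = 10, xbar = 9.1000.
SXX = sum((xi - xbar)^2) = 402.9000.
h = 1/10 + (4 - 9.1000)^2 / 402.9000 = 0.1646.

0.1646


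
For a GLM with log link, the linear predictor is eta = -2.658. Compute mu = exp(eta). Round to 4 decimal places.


The inverse log link gives:
mu = exp(-2.658) = 0.0701.

0.0701


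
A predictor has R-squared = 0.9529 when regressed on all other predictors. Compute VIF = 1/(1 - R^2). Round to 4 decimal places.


VIF = 1 / (1 - 0.9529).
= 1 / 0.0471 = 21.2314.

21.2314


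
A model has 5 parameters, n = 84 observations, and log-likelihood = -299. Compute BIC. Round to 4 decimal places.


ln(84) = 4.430817.
k * ln(n) = 5 * 4.430817 = 22.154085.
-2L = 598.
BIC = 22.154085 + 598 = 620.154085, which rounds to 620.1541.

620.1541


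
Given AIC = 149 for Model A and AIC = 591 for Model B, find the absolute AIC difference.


Absolute difference = |149 - 591| = 442.
The model with lower AIC (A) is preferred.

442


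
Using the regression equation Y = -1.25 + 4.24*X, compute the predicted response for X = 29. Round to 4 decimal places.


Substitute X = 29 into the equation:
Y = -1.25 + 4.24 * 29 = -1.25 + 122.9600 = 121.7100.

121.7100


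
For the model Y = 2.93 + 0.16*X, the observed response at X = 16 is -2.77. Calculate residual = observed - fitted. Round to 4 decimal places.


Predicted = 2.93 + 0.16 * 16 = 5.4900.
Residual = -2.77 - 5.4900 = -8.2600.

-8.2600


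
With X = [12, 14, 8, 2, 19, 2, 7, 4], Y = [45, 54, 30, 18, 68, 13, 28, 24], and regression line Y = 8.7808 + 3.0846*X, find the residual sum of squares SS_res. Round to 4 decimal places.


Compute predicted values, then residuals = yi - yhat_i.
Residuals: [-0.7960, 2.0348, -3.4576, 3.0500, 0.6118, -1.9500, -2.3730, 2.8808].
SSres = sum(residual^2) = 44.1385.

44.1385


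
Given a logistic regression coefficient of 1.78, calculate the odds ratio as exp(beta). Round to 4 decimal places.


exp(1.78) = 5.9299.
So the odds ratio is 5.9299.

5.9299


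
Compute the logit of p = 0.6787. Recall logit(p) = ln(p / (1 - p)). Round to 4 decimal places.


The odds are p/(1-p) = 0.6787 / 0.3213 = 2.1124.
logit(p) = ln(2.1124) = 0.7478.

0.7478


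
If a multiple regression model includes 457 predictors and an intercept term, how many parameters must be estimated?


Including the intercept, the model has 457 predictor coefficients + 1 intercept.
Total = 458.

458


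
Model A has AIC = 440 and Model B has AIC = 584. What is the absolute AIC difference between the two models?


|AIC_A - AIC_B| = |440 - 584| = 144.
Model A is preferred (lower AIC).

144


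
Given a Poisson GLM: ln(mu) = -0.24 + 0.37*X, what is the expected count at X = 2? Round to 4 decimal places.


Compute eta = -0.24 + 0.37 * 2 = 0.5000.
Apply inverse link: mu = e^0.5000 = 1.6487.

1.6487


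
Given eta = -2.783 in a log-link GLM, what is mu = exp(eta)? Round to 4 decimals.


Apply the inverse link:
mu = e^-2.783 = 0.0619.

0.0619


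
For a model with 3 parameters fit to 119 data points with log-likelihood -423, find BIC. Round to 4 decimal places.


Compute k*ln(n) = 3*ln(119) = 3*4.779123 = 14.337369.
Then -2*loglik = 846.
BIC = 14.337369 + 846 = 860.337369, which rounds to 860.3374.

860.3374
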